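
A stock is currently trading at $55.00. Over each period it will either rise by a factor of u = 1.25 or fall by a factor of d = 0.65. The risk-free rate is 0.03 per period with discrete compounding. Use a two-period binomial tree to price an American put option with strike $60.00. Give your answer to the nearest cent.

$11.98

Risk-neutral probability p = (1 + 0.03 − 0.65)/(1.25 − 0.65) = 0.3800/0.6000 = 0.6333
Terminal stock prices: S_uu = 85.94, S_ud = 44.69, S_dd = 23.24
Terminal payoffs (K − S): max(-25.94, 0) = 0, max(15.31, 0) = 15.31, max(36.76, 0) = 36.76
Node u (S = 68.75): continuation = 1/1.03·[0.6333·0.0000 + 0.3667·15.3125] = 5.4511; exercise value = 0.0000 ≤ continuation, so V_u = 5.4511
Node d (S = 35.75): continuation = 1/1.03·[0.6333·15.3125 + 0.3667·36.7625] = 22.5024; exercise value = 24.2500 > continuation, so V_d = 24.2500 (exercise)
Node 0 (S = 55): continuation = 1/1.03·[0.6333·5.4511 + 0.3667·24.2500] = 11.9845; exercise value = 5.0000 ≤ continuation, so V_0 = 11.9845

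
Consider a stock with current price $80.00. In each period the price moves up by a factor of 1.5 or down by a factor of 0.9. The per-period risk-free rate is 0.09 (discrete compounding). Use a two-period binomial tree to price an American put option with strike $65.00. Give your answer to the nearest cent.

Risk-neutral probability p = (1 + 0.09 − 0.9)/(1.5 − 0.9) = 0.1900/0.6000 = 0.3167
Terminal stock prices: S_uu = 180, S_ud = 108, S_dd = 64.8
Terminal payoffs (K − S): max(-115, 0) = 0, max(-43, 0) = 0, max(0.2, 0) = 0.2
Node u (S = 120): continuation = 1/1.09·[0.3167·0.0000 + 0.6833·0.0000] = 0.0000; exercise value = 0.0000 ≤ continuation, so V_u = 0.0000
Node d (S = 72): continuation = 1/1.09·[0.3167·0.0000 + 0.6833·0.2000] = 0.1254; exercise value = 0.0000 ≤ continuation, so V_d = 0.1254
Node 0 (S = 80): continuation = 1/1.09·[0.3167·0.0000 + 0.6833·0.1254] = 0.0786; exercise value = 0.0000 ≤ continuation, so V_0 = 0.0786

$0.08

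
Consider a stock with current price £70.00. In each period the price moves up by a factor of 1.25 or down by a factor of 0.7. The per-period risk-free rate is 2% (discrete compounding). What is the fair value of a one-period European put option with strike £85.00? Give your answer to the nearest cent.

£14.76

Risk-neutral probability p = (1 + 0.02 − 0.7)/(1.25 − 0.7) = 0.3200/0.5500 = 0.5818
Terminal stock prices: S_u = 87.5, S_d = 49
Terminal payoffs (K − S): max(-2.5, 0) = 0, max(36, 0) = 36
Node 0 (S = 70): V_0 = 1/1.02·[0.5818·0.0000 + 0.4182·36.0000] = 14.7594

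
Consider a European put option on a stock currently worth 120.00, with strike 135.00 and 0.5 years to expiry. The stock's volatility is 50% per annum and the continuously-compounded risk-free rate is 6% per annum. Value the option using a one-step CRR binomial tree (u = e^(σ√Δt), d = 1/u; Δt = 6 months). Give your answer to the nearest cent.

CRR parameters: u = e^(σ√Δt) = e^(0.5·√0.5) = 1.4241, d = 1/u = 0.7022
Per-period rate: rΔt = 0.06·0.5 = 0.03, so R = e^0.03 = 1.0305
Risk-neutral probability p = (e^0.03 − 0.7022)/(1.4241 − 0.7022) = 0.3283/0.7219 = 0.4547
Terminal stock prices: S_u = 170.9, S_d = 84.26
Terminal payoffs (K − S): max(-35.89, 0) = 0, max(50.74, 0) = 50.74
Node 0 (S = 120): V_0 = e^(−0.03)·[0.4547·0.0000 + 0.5453·50.7374] = 26.8491

26.85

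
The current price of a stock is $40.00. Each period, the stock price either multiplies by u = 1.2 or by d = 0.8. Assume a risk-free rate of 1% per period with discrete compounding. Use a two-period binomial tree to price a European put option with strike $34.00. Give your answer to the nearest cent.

Risk-neutral probability p = (1 + 0.01 − 0.8)/(1.2 − 0.8) = 0.2100/0.4000 = 0.5250
Terminal stock prices: S_uu = 57.6, S_ud = 38.4, S_dd = 25.6
Terminal payoffs (K − S): max(-23.6, 0) = 0, max(-4.4, 0) = 0, max(8.4, 0) = 8.4
Node u (S = 48): V_u = 1/1.01·[0.5250·0.0000 + 0.4750·0.0000] = 0.0000
Node d (S = 32): V_d = 1/1.01·[0.5250·0.0000 + 0.4750·8.4000] = 3.9505
Node 0 (S = 40): V_0 = 1/1.01·[0.5250·0.0000 + 0.4750·3.9505] = 1.8579

$1.86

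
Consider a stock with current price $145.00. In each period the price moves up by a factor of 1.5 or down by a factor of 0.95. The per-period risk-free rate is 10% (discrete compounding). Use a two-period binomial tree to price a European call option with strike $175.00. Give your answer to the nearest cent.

$19.67

Risk-neutral probability p = (1 + 0.1 − 0.95)/(1.5 − 0.95) = 0.1500/0.5500 = 0.2727
Terminal stock prices: S_uu = 326.2, S_ud = 206.6, S_dd = 130.9
Terminal payoffs (S − K): max(151.2, 0) = 151.2, max(31.62, 0) = 31.62, max(-44.14, 0) = 0
Node u (S = 217.5): V_u = 1/1.1·[0.2727·151.2500 + 0.7273·31.6250] = 58.4091
Node d (S = 137.8): V_d = 1/1.1·[0.2727·31.6250 + 0.7273·0.0000] = 7.8409
Node 0 (S = 145): V_0 = 1/1.1·[0.2727·58.4091 + 0.7273·7.8409] = 19.6657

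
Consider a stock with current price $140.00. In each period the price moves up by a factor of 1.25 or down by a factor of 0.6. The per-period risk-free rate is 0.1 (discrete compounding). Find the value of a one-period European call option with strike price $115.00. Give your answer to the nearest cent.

$41.96

Risk-neutral probability p = (1 + 0.1 − 0.6)/(1.25 − 0.6) = 0.5000/0.6500 = 0.7692
Terminal stock prices: S_u = 175, S_d = 84
Terminal payoffs (S − K): max(60, 0) = 60, max(-31, 0) = 0
Node 0 (S = 140): V_0 = 1/1.1·[0.7692·60.0000 + 0.2308·0.0000] = 41.9580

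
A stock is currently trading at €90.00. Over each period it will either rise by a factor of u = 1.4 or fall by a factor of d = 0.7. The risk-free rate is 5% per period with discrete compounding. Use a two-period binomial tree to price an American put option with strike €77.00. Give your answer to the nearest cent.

€7.46

Risk-neutral probability p = (1 + 0.05 − 0.7)/(1.4 − 0.7) = 0.3500/0.7000 = 0.5000
Terminal stock prices: S_uu = 176.4, S_ud = 88.2, S_dd = 44.1
Terminal payoffs (K − S): max(-99.4, 0) = 0, max(-11.2, 0) = 0, max(32.9, 0) = 32.9
Node u (S = 126): continuation = 1/1.05·[0.5000·0.0000 + 0.5000·0.0000] = 0.0000; exercise value = 0.0000 ≤ continuation, so V_u = 0.0000
Node d (S = 63): continuation = 1/1.05·[0.5000·0.0000 + 0.5000·32.9000] = 15.6667; exercise value = 14.0000 ≤ continuation, so V_d = 15.6667
Node 0 (S = 90): continuation = 1/1.05·[0.5000·0.0000 + 0.5000·15.6667] = 7.4603; exercise value = 0.0000 ≤ continuation, so V_0 = 7.4603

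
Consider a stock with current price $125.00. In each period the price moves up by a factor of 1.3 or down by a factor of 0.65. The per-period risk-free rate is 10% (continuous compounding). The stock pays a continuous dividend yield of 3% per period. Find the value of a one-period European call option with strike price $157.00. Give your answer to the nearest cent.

$3.23

Per-period risk-free factor R = e^0.1 = 1.1052; dividend-adjusted growth = e^(0.1−0.03) = 1.0725.
Risk-neutral probability p = (1.0725 − 0.65)/(1.3 − 0.65) = 0.4225/0.6500 = 0.6500
Terminal stock prices: S_u = 162.5, S_d = 81.25
Terminal payoffs (S − K): max(5.5, 0) = 5.5, max(-75.75, 0) = 0
Node 0 (S = 125): V_0 = e^(−0.1)·[0.6500·5.5000 + 0.3500·0.0000] = 3.2349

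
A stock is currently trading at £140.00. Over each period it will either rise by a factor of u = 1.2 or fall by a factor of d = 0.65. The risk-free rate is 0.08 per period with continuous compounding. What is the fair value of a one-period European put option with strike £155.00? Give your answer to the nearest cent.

£12.54

Risk-neutral probability p = (e^0.08 − 0.65)/(1.2 − 0.65) = 0.4333/0.5500 = 0.7878
Terminal stock prices: S_u = 168, S_d = 91
Terminal payoffs (K − S): max(-13, 0) = 0, max(64, 0) = 64
Node 0 (S = 140): V_0 = e^(−0.08)·[0.7878·0.0000 + 0.2122·64.0000] = 12.5370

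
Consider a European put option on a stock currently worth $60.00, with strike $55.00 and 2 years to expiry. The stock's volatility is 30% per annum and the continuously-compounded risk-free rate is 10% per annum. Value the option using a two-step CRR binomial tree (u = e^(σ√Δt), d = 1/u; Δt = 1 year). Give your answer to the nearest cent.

CRR parameters: u = e^(σ√Δt) = e^(0.3·√1) = 1.3499, d = 1/u = 0.7408
Per-period rate: rΔt = 0.1·1 = 0.1, so R = e^0.1 = 1.1052
Risk-neutral probability p = (e^0.1 − 0.7408)/(1.3499 − 0.7408) = 0.3644/0.6090 = 0.5982
Terminal stock prices: S_uu = 109.3, S_ud = 60, S_dd = 32.93
Terminal payoffs (K − S): max(-54.33, 0) = 0, max(-5, 0) = 0, max(22.07, 0) = 22.07
Node u (S = 80.99): V_u = e^(−0.1)·[0.5982·0.0000 + 0.4018·0.0000] = 0.0000
Node d (S = 44.45): V_d = e^(−0.1)·[0.5982·0.0000 + 0.4018·22.0713] = 8.0235
Node 0 (S = 60): V_0 = e^(−0.1)·[0.5982·0.0000 + 0.4018·8.0235] = 2.9168

$2.92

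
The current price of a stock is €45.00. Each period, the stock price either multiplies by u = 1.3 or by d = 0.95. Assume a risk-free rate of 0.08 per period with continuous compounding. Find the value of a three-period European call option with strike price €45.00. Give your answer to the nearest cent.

Risk-neutral probability p = (e^0.08 − 0.95)/(1.3 − 0.95) = 0.1333/0.3500 = 0.3808
Terminal stock prices: S_uuu = 98.87, S_uud = 72.25, S_udd = 52.8, S_ddd = 38.58
Terminal payoffs (S − K): max(53.87, 0) = 53.87, max(27.25, 0) = 27.25, max(7.796, 0) = 7.796, max(-6.418, 0) = 0
Node uu (S = 76.05): V_uu = e^(−0.08)·[0.3808·53.8650 + 0.6192·27.2475] = 34.5098
Node ud (S = 55.57): V_ud = e^(−0.08)·[0.3808·27.2475 + 0.6192·7.7963] = 14.0348
Node dd (S = 40.61): V_dd = e^(−0.08)·[0.3808·7.7963 + 0.6192·0.0000] = 2.7407
Node u (S = 58.5): V_u = e^(−0.08)·[0.3808·34.5098 + 0.6192·14.0348] = 20.1535
Node d (S = 42.75): V_d = e^(−0.08)·[0.3808·14.0348 + 0.6192·2.7407] = 6.5003
Node 0 (S = 45): V_0 = e^(−0.08)·[0.3808·20.1535 + 0.6192·6.5003] = 10.8002

€10.80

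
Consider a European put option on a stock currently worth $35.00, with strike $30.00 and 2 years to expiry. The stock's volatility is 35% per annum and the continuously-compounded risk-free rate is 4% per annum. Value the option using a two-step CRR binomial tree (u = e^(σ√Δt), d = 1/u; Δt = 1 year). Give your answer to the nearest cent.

CRR parameters: u = e^(σ√Δt) = e^(0.35·√1) = 1.4191, d = 1/u = 0.7047
Per-period rate: rΔt = 0.04·1 = 0.04, so R = e^0.04 = 1.0408
Risk-neutral probability p = (e^0.04 − 0.7047)/(1.4191 − 0.7047) = 0.3361/0.7144 = 0.4705
Terminal stock prices: S_uu = 70.48, S_ud = 35, S_dd = 17.38
Terminal payoffs (K − S): max(-40.48, 0) = 0, max(-5, 0) = 0, max(12.62, 0) = 12.62
Node u (S = 49.67): V_u = e^(−0.04)·[0.4705·0.0000 + 0.5295·0.0000] = 0.0000
Node d (S = 24.66): V_d = e^(−0.04)·[0.4705·0.0000 + 0.5295·12.6195] = 6.4199
Node 0 (S = 35): V_0 = e^(−0.04)·[0.4705·0.0000 + 0.5295·6.4199] = 3.2660

$3.27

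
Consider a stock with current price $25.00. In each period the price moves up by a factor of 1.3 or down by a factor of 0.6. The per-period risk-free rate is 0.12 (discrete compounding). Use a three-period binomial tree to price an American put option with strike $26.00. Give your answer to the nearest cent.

$3.58

Risk-neutral probability p = (1 + 0.12 − 0.6)/(1.3 − 0.6) = 0.5200/0.7000 = 0.7429
Terminal stock prices: S_uuu = 54.93, S_uud = 25.35, S_udd = 11.7, S_ddd = 5.4
Terminal payoffs (K − S): max(-28.93, 0) = 0, max(0.65, 0) = 0.65, max(14.3, 0) = 14.3, max(20.6, 0) = 20.6
Node uu (S = 42.25): continuation = 1/1.12·[0.7429·0.0000 + 0.2571·0.6500] = 0.1492; exercise value = 0.0000 ≤ continuation, so V_uu = 0.1492
Node ud (S = 19.5): continuation = 1/1.12·[0.7429·0.6500 + 0.2571·14.3000] = 3.7143; exercise value = 6.5000 > continuation, so V_ud = 6.5000 (exercise)
Node dd (S = 9): continuation = 1/1.12·[0.7429·14.3000 + 0.2571·20.6000] = 14.2143; exercise value = 17.0000 > continuation, so V_dd = 17.0000 (exercise)
Node u (S = 32.5): continuation = 1/1.12·[0.7429·0.1492 + 0.2571·6.5000] = 1.5913; exercise value = 0.0000 ≤ continuation, so V_u = 1.5913
Node d (S = 15): continuation = 1/1.12·[0.7429·6.5000 + 0.2571·17.0000] = 8.2143; exercise value = 11.0000 > continuation, so V_d = 11.0000 (exercise)
Node 0 (S = 25): continuation = 1/1.12·[0.7429·1.5913 + 0.2571·11.0000] = 3.5810; exercise value = 1.0000 ≤ continuation, so V_0 = 3.5810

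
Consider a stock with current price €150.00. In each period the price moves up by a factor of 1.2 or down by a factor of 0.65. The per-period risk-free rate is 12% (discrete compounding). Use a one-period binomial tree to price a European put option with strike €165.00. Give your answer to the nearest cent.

€8.77

Risk-neutral probability p = (1 + 0.12 − 0.65)/(1.2 − 0.65) = 0.4700/0.5500 = 0.8545
Terminal stock prices: S_u = 180, S_d = 97.5
Terminal payoffs (K − S): max(-15, 0) = 0, max(67.5, 0) = 67.5
Node 0 (S = 150): V_0 = 1/1.12·[0.8545·0.0000 + 0.1455·67.5000] = 8.7662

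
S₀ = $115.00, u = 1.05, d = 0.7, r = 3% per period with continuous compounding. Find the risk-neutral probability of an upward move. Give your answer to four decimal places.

Risk-neutral probability p = (e^0.03 − 0.7)/(1.05 − 0.7) = 0.3305/0.3500 = 0.9442

p = 0.9442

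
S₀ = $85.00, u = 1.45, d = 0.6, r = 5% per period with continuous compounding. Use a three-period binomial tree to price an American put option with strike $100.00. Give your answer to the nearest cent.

$27.73

Risk-neutral probability p = (e^0.05 − 0.6)/(1.45 − 0.6) = 0.4513/0.8500 = 0.5309
Terminal stock prices: S_uuu = 259.1, S_uud = 107.2, S_udd = 44.37, S_ddd = 18.36
Terminal payoffs (K − S): max(-159.1, 0) = 0, max(-7.228, 0) = 0, max(55.63, 0) = 55.63, max(81.64, 0) = 81.64
Node uu (S = 178.7): continuation = e^(−0.05)·[0.5309·0.0000 + 0.4691·0.0000] = 0.0000; exercise value = 0.0000 ≤ continuation, so V_uu = 0.0000
Node ud (S = 73.95): continuation = e^(−0.05)·[0.5309·0.0000 + 0.4691·55.6300] = 24.8229; exercise value = 26.0500 > continuation, so V_ud = 26.0500 (exercise)
Node dd (S = 30.6): continuation = e^(−0.05)·[0.5309·55.6300 + 0.4691·81.6400] = 64.5229; exercise value = 69.4000 > continuation, so V_dd = 69.4000 (exercise)
Node u (S = 123.2): continuation = e^(−0.05)·[0.5309·0.0000 + 0.4691·26.0500] = 11.6239; exercise value = 0.0000 ≤ continuation, so V_u = 11.6239
Node d (S = 51): continuation = e^(−0.05)·[0.5309·26.0500 + 0.4691·69.4000] = 44.1229; exercise value = 49.0000 > continuation, so V_d = 49.0000 (exercise)
Node 0 (S = 85): continuation = e^(−0.05)·[0.5309·11.6239 + 0.4691·49.0000] = 27.7348; exercise value = 15.0000 ≤ continuation, so V_0 = 27.7348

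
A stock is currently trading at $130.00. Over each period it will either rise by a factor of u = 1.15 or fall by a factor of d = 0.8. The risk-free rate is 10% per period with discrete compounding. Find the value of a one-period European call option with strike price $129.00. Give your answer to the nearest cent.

Risk-neutral probability p = (1 + 0.1 − 0.8)/(1.15 − 0.8) = 0.3000/0.3500 = 0.8571
Terminal stock prices: S_u = 149.5, S_d = 104
Terminal payoffs (S − K): max(20.5, 0) = 20.5, max(-25, 0) = 0
Node 0 (S = 130): V_0 = 1/1.1·[0.8571·20.5000 + 0.1429·0.0000] = 15.9740

$15.97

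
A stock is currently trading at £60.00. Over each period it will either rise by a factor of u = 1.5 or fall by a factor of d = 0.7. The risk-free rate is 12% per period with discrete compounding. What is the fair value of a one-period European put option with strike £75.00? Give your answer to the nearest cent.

£14.00

Risk-neutral probability p = (1 + 0.12 − 0.7)/(1.5 − 0.7) = 0.4200/0.8000 = 0.5250
Terminal stock prices: S_u = 90, S_d = 42
Terminal payoffs (K − S): max(-15, 0) = 0, max(33, 0) = 33
Node 0 (S = 60): V_0 = 1/1.12·[0.5250·0.0000 + 0.4750·33.0000] = 13.9955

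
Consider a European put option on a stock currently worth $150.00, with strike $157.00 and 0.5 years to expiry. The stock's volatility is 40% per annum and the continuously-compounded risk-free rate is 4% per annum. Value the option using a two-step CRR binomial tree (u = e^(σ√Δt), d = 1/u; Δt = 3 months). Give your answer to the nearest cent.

CRR parameters: u = e^(σ√Δt) = e^(0.4·√0.25) = 1.2214, d = 1/u = 0.8187
Per-period rate: rΔt = 0.04·0.25 = 0.01, so R = e^0.01 = 1.0101
Risk-neutral probability p = (e^0.01 − 0.8187)/(1.2214 − 0.8187) = 0.1913/0.4027 = 0.4751
Terminal stock prices: S_uu = 223.8, S_ud = 150, S_dd = 100.5
Terminal payoffs (K − S): max(-66.77, 0) = 0, max(7, 0) = 7, max(56.45, 0) = 56.45
Node u (S = 183.2): V_u = e^(−0.01)·[0.4751·0.0000 + 0.5249·7.0000] = 3.6376
Node d (S = 122.8): V_d = e^(−0.01)·[0.4751·7.0000 + 0.5249·56.4520] = 32.6282
Node 0 (S = 150): V_0 = e^(−0.01)·[0.4751·3.6376 + 0.5249·32.6282] = 18.6664

$18.67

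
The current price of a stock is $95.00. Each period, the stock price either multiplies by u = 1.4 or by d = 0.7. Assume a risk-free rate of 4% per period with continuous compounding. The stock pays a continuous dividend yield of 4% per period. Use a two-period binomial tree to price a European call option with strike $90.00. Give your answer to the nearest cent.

Per-period risk-free factor R = e^0.04 = 1.0408; dividend-adjusted growth = e^(0.04−0.04) = 1.0000.
Risk-neutral probability p = (1.0000 − 0.7)/(1.4 − 0.7) = 0.3000/0.7000 = 0.4286
Terminal stock prices: S_uu = 186.2, S_ud = 93.1, S_dd = 46.55
Terminal payoffs (S − K): max(96.2, 0) = 96.2, max(3.1, 0) = 3.1, max(-43.45, 0) = 0
Node u (S = 133): V_u = e^(−0.04)·[0.4286·96.2000 + 0.5714·3.1000] = 41.3139
Node d (S = 66.5): V_d = e^(−0.04)·[0.4286·3.1000 + 0.5714·0.0000] = 1.2765
Node 0 (S = 95): V_0 = e^(−0.04)·[0.4286·41.3139 + 0.5714·1.2765] = 17.7125

$17.71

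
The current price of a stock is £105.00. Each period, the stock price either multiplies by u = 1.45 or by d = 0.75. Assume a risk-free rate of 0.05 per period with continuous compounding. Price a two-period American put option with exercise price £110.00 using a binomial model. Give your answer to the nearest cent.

£16.93

Risk-neutral probability p = (e^0.05 − 0.75)/(1.45 − 0.75) = 0.3013/0.7000 = 0.4304
Terminal stock prices: S_uu = 220.8, S_ud = 114.2, S_dd = 59.06
Terminal payoffs (K − S): max(-110.8, 0) = 0, max(-4.188, 0) = 0, max(50.94, 0) = 50.94
Node u (S = 152.2): continuation = e^(−0.05)·[0.4304·0.0000 + 0.5696·0.0000] = 0.0000; exercise value = 0.0000 ≤ continuation, so V_u = 0.0000
Node d (S = 78.75): continuation = e^(−0.05)·[0.4304·0.0000 + 0.5696·50.9375] = 27.5996; exercise value = 31.2500 > continuation, so V_d = 31.2500 (exercise)
Node 0 (S = 105): continuation = e^(−0.05)·[0.4304·0.0000 + 0.5696·31.2500] = 16.9323; exercise value = 5.0000 ≤ continuation, so V_0 = 16.9323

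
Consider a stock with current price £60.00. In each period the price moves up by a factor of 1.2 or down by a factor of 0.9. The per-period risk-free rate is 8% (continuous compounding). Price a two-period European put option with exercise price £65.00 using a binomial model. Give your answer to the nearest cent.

£2.20

Risk-neutral probability p = (e^0.08 − 0.9)/(1.2 − 0.9) = 0.1833/0.3000 = 0.6110
Terminal stock prices: S_uu = 86.4, S_ud = 64.8, S_dd = 48.6
Terminal payoffs (K − S): max(-21.4, 0) = 0, max(0.2, 0) = 0.2, max(16.4, 0) = 16.4
Node u (S = 72): V_u = e^(−0.08)·[0.6110·0.0000 + 0.3890·0.2000] = 0.0718
Node d (S = 54): V_d = e^(−0.08)·[0.6110·0.2000 + 0.3890·16.4000] = 6.0026
Node 0 (S = 60): V_0 = e^(−0.08)·[0.6110·0.0718 + 0.3890·6.0026] = 2.1962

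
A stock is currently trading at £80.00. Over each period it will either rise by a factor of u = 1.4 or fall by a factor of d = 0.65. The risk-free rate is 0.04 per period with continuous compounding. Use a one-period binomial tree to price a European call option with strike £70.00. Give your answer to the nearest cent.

£21.03

Risk-neutral probability p = (e^0.04 − 0.65)/(1.4 − 0.65) = 0.3908/0.7500 = 0.5211
Terminal stock prices: S_u = 112, S_d = 52
Terminal payoffs (S − K): max(42, 0) = 42, max(-18, 0) = 0
Node 0 (S = 80): V_0 = e^(−0.04)·[0.5211·42.0000 + 0.4789·0.0000] = 21.0273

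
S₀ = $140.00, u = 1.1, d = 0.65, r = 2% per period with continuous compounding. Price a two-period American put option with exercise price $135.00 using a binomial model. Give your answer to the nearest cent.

Risk-neutral probability p = (e^0.02 − 0.65)/(1.1 − 0.65) = 0.3702/0.4500 = 0.8227
Terminal stock prices: S_uu = 169.4, S_ud = 100.1, S_dd = 59.15
Terminal payoffs (K − S): max(-34.4, 0) = 0, max(34.9, 0) = 34.9, max(75.85, 0) = 75.85
Node u (S = 154): continuation = e^(−0.02)·[0.8227·0.0000 + 0.1773·34.9000] = 6.0663; exercise value = 0.0000 ≤ continuation, so V_u = 6.0663
Node d (S = 91): continuation = e^(−0.02)·[0.8227·34.9000 + 0.1773·75.8500] = 41.3268; exercise value = 44.0000 > continuation, so V_d = 44.0000 (exercise)
Node 0 (S = 140): continuation = e^(−0.02)·[0.8227·6.0663 + 0.1773·44.0000] = 12.5398; exercise value = 0.0000 ≤ continuation, so V_0 = 12.5398

$12.54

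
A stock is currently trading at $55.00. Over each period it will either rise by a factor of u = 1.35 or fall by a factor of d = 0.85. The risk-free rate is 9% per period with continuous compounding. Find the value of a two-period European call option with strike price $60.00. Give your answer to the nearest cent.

$9.31

Risk-neutral probability p = (e^0.09 − 0.85)/(1.35 − 0.85) = 0.2442/0.5000 = 0.4883
Terminal stock prices: S_uu = 100.2, S_ud = 63.11, S_dd = 39.74
Terminal payoffs (S − K): max(40.24, 0) = 40.24, max(3.112, 0) = 3.112, max(-20.26, 0) = 0
Node u (S = 74.25): V_u = e^(−0.09)·[0.4883·40.2375 + 0.5117·3.1125] = 19.4141
Node d (S = 46.75): V_d = e^(−0.09)·[0.4883·3.1125 + 0.5117·0.0000] = 1.3892
Node 0 (S = 55): V_0 = e^(−0.09)·[0.4883·19.4141 + 0.5117·1.3892] = 9.3144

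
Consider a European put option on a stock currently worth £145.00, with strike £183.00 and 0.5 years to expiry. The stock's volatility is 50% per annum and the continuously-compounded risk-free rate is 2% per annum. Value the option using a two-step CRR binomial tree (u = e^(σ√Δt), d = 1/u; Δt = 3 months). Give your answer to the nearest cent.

£47.31

CRR parameters: u = e^(σ√Δt) = e^(0.5·√0.25) = 1.2840, d = 1/u = 0.7788
Per-period rate: rΔt = 0.02·0.25 = 0.005, so R = e^0.005 = 1.0050
Risk-neutral probability p = (e^0.005 − 0.7788)/(1.2840 − 0.7788) = 0.2262/0.5052 = 0.4477
Terminal stock prices: S_uu = 239.1, S_ud = 145, S_dd = 87.95
Terminal payoffs (K − S): max(-56.06, 0) = 0, max(38, 0) = 38, max(95.05, 0) = 95.05
Node u (S = 186.2): V_u = e^(−0.005)·[0.4477·0.0000 + 0.5523·38.0000] = 20.8810
Node d (S = 112.9): V_d = e^(−0.005)·[0.4477·38.0000 + 0.5523·95.0531] = 69.1612
Node 0 (S = 145): V_0 = e^(−0.005)·[0.4477·20.8810 + 0.5523·69.1612] = 47.3069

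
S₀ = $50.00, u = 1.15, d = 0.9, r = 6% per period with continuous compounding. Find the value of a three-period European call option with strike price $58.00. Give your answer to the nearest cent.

$4.65

Risk-neutral probability p = (e^0.06 − 0.9)/(1.15 − 0.9) = 0.1618/0.2500 = 0.6473
Terminal stock prices: S_uuu = 76.04, S_uud = 59.51, S_udd = 46.57, S_ddd = 36.45
Terminal payoffs (S − K): max(18.04, 0) = 18.04, max(1.512, 0) = 1.512, max(-11.43, 0) = 0, max(-21.55, 0) = 0
Node uu (S = 66.12): V_uu = e^(−0.06)·[0.6473·18.0437 + 0.3527·1.5125] = 11.5027
Node ud (S = 51.75): V_ud = e^(−0.06)·[0.6473·1.5125 + 0.3527·0.0000] = 0.9221
Node dd (S = 40.5): V_dd = e^(−0.06)·[0.6473·0.0000 + 0.3527·0.0000] = 0.0000
Node u (S = 57.5): V_u = e^(−0.06)·[0.6473·11.5027 + 0.3527·0.9221] = 7.3188
Node d (S = 45): V_d = e^(−0.06)·[0.6473·0.9221 + 0.3527·0.0000] = 0.5622
Node 0 (S = 50): V_0 = e^(−0.06)·[0.6473·7.3188 + 0.3527·0.5622] = 4.6486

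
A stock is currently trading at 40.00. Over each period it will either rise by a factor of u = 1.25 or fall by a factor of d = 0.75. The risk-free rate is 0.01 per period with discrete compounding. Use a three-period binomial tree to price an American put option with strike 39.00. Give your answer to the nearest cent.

6.26

Risk-neutral probability p = (1 + 0.01 − 0.75)/(1.25 − 0.75) = 0.2600/0.5000 = 0.5200
Terminal stock prices: S_uuu = 78.12, S_uud = 46.88, S_udd = 28.12, S_ddd = 16.88
Terminal payoffs (K − S): max(-39.12, 0) = 0, max(-7.875, 0) = 0, max(10.88, 0) = 10.88, max(22.12, 0) = 22.12
Node uu (S = 62.5): continuation = 1/1.01·[0.5200·0.0000 + 0.4800·0.0000] = 0.0000; exercise value = 0.0000 ≤ continuation, so V_uu = 0.0000
Node ud (S = 37.5): continuation = 1/1.01·[0.5200·0.0000 + 0.4800·10.8750] = 5.1683; exercise value = 1.5000 ≤ continuation, so V_ud = 5.1683
Node dd (S = 22.5): continuation = 1/1.01·[0.5200·10.8750 + 0.4800·22.1250] = 16.1139; exercise value = 16.5000 > continuation, so V_dd = 16.5000 (exercise)
Node u (S = 50): continuation = 1/1.01·[0.5200·0.0000 + 0.4800·5.1683] = 2.4562; exercise value = 0.0000 ≤ continuation, so V_u = 2.4562
Node d (S = 30): continuation = 1/1.01·[0.5200·5.1683 + 0.4800·16.5000] = 10.5025; exercise value = 9.0000 ≤ continuation, so V_d = 10.5025
Node 0 (S = 40): continuation = 1/1.01·[0.5200·2.4562 + 0.4800·10.5025] = 6.2559; exercise value = 0.0000 ≤ continuation, so V_0 = 6.2559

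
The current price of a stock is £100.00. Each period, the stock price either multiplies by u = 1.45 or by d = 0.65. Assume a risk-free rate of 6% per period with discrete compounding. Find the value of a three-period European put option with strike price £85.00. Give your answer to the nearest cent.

£12.88

Risk-neutral probability p = (1 + 0.06 − 0.65)/(1.45 − 0.65) = 0.4100/0.8000 = 0.5125
Terminal stock prices: S_uuu = 304.9, S_uud = 136.7, S_udd = 61.26, S_ddd = 27.46
Terminal payoffs (K − S): max(-219.9, 0) = 0, max(-51.66, 0) = 0, max(23.74, 0) = 23.74, max(57.54, 0) = 57.54
Node uu (S = 210.2): V_uu = 1/1.06·[0.5125·0.0000 + 0.4875·0.0000] = 0.0000
Node ud (S = 94.25): V_ud = 1/1.06·[0.5125·0.0000 + 0.4875·23.7375] = 10.9170
Node dd (S = 42.25): V_dd = 1/1.06·[0.5125·23.7375 + 0.4875·57.5375] = 37.9387
Node u (S = 145): V_u = 1/1.06·[0.5125·0.0000 + 0.4875·10.9170] = 5.0208
Node d (S = 65): V_d = 1/1.06·[0.5125·10.9170 + 0.4875·37.9387] = 22.7265
Node 0 (S = 100): V_0 = 1/1.06·[0.5125·5.0208 + 0.4875·22.7265] = 12.8795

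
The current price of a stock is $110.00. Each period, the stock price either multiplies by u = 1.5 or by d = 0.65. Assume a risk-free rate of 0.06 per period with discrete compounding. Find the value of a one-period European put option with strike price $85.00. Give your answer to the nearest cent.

Risk-neutral probability p = (1 + 0.06 − 0.65)/(1.5 − 0.65) = 0.4100/0.8500 = 0.4824
Terminal stock prices: S_u = 165, S_d = 71.5
Terminal payoffs (K − S): max(-80, 0) = 0, max(13.5, 0) = 13.5
Node 0 (S = 110): V_0 = 1/1.06·[0.4824·0.0000 + 0.5176·13.5000] = 6.5927

$6.59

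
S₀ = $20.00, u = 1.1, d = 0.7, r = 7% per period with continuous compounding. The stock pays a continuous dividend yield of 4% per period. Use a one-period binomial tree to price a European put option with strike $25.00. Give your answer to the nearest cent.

$4.09

Per-period risk-free factor R = e^0.07 = 1.0725; dividend-adjusted growth = e^(0.07−0.04) = 1.0305.
Risk-neutral probability p = (1.0305 − 0.7)/(1.1 − 0.7) = 0.3305/0.4000 = 0.8261
Terminal stock prices: S_u = 22, S_d = 14
Terminal payoffs (K − S): max(3, 0) = 3, max(11, 0) = 11
Node 0 (S = 20): V_0 = e^(−0.07)·[0.8261·3.0000 + 0.1739·11.0000] = 4.0941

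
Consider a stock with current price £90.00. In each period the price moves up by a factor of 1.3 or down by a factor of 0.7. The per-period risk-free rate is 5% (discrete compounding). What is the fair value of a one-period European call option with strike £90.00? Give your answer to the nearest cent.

Risk-neutral probability p = (1 + 0.05 − 0.7)/(1.3 − 0.7) = 0.3500/0.6000 = 0.5833
Terminal stock prices: S_u = 117, S_d = 63
Terminal payoffs (S − K): max(27, 0) = 27, max(-27, 0) = 0
Node 0 (S = 90): V_0 = 1/1.05·[0.5833·27.0000 + 0.4167·0.0000] = 15.0000

£15.00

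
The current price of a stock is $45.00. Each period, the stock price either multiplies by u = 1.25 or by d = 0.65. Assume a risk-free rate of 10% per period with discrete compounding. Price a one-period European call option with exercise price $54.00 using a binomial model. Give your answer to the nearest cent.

$1.53

Risk-neutral probability p = (1 + 0.1 − 0.65)/(1.25 − 0.65) = 0.4500/0.6000 = 0.7500
Terminal stock prices: S_u = 56.25, S_d = 29.25
Terminal payoffs (S − K): max(2.25, 0) = 2.25, max(-24.75, 0) = 0
Node 0 (S = 45): V_0 = 1/1.1·[0.7500·2.2500 + 0.2500·0.0000] = 1.5341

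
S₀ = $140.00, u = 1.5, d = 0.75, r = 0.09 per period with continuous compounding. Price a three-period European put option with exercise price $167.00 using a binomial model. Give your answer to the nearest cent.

Risk-neutral probability p = (e^0.09 − 0.75)/(1.5 − 0.75) = 0.3442/0.7500 = 0.4589
Terminal stock prices: S_uuu = 472.5, S_uud = 236.2, S_udd = 118.1, S_ddd = 59.06
Terminal payoffs (K − S): max(-305.5, 0) = 0, max(-69.25, 0) = 0, max(48.88, 0) = 48.88, max(107.9, 0) = 107.9
Node uu (S = 315): V_uu = e^(−0.09)·[0.4589·0.0000 + 0.5411·0.0000] = 0.0000
Node ud (S = 157.5): V_ud = e^(−0.09)·[0.4589·0.0000 + 0.5411·48.8750] = 24.1701
Node dd (S = 78.75): V_dd = e^(−0.09)·[0.4589·48.8750 + 0.5411·107.9375] = 73.8765
Node u (S = 210): V_u = e^(−0.09)·[0.4589·0.0000 + 0.5411·24.1701] = 11.9528
Node d (S = 105): V_d = e^(−0.09)·[0.4589·24.1701 + 0.5411·73.8765] = 46.6711
Node 0 (S = 140): V_0 = e^(−0.09)·[0.4589·11.9528 + 0.5411·46.6711] = 28.0932

$28.09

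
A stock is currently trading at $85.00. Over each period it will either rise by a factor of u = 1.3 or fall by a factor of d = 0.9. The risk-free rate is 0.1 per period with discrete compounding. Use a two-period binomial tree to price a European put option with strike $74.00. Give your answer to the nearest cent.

Risk-neutral probability p = (1 + 0.1 − 0.9)/(1.3 − 0.9) = 0.2000/0.4000 = 0.5000
Terminal stock prices: S_uu = 143.7, S_ud = 99.45, S_dd = 68.85
Terminal payoffs (K − S): max(-69.65, 0) = 0, max(-25.45, 0) = 0, max(5.15, 0) = 5.15
Node u (S = 110.5): V_u = 1/1.1·[0.5000·0.0000 + 0.5000·0.0000] = 0.0000
Node d (S = 76.5): V_d = 1/1.1·[0.5000·0.0000 + 0.5000·5.1500] = 2.3409
Node 0 (S = 85): V_0 = 1/1.1·[0.5000·0.0000 + 0.5000·2.3409] = 1.0640

$1.06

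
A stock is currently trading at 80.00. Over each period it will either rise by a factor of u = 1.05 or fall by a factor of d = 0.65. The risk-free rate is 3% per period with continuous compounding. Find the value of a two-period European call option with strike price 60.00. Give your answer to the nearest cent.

Risk-neutral probability p = (e^0.03 − 0.65)/(1.05 − 0.65) = 0.3805/0.4000 = 0.9511
Terminal stock prices: S_uu = 88.2, S_ud = 54.6, S_dd = 33.8
Terminal payoffs (S − K): max(28.2, 0) = 28.2, max(-5.4, 0) = 0, max(-26.2, 0) = 0
Node u (S = 84): V_u = e^(−0.03)·[0.9511·28.2000 + 0.0489·0.0000] = 26.0293
Node d (S = 52): V_d = e^(−0.03)·[0.9511·0.0000 + 0.0489·0.0000] = 0.0000
Node 0 (S = 80): V_0 = e^(−0.03)·[0.9511·26.0293 + 0.0489·0.0000] = 24.0258

24.03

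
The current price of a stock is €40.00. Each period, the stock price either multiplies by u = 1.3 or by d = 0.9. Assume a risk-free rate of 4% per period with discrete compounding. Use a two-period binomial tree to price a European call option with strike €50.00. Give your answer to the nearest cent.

€1.99

Risk-neutral probability p = (1 + 0.04 − 0.9)/(1.3 − 0.9) = 0.1400/0.4000 = 0.3500
Terminal stock prices: S_uu = 67.6, S_ud = 46.8, S_dd = 32.4
Terminal payoffs (S − K): max(17.6, 0) = 17.6, max(-3.2, 0) = 0, max(-17.6, 0) = 0
Node u (S = 52): V_u = 1/1.04·[0.3500·17.6000 + 0.6500·0.0000] = 5.9231
Node d (S = 36): V_d = 1/1.04·[0.3500·0.0000 + 0.6500·0.0000] = 0.0000
Node 0 (S = 40): V_0 = 1/1.04·[0.3500·5.9231 + 0.6500·0.0000] = 1.9933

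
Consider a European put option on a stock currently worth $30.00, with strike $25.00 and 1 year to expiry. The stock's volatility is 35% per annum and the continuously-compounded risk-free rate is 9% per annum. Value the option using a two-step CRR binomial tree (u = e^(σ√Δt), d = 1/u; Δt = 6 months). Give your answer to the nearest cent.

CRR parameters: u = e^(σ√Δt) = e^(0.35·√0.5) = 1.2808, d = 1/u = 0.7808
Per-period rate: rΔt = 0.09·0.5 = 0.045, so R = e^0.045 = 1.0460
Risk-neutral probability p = (e^0.045 − 0.7808)/(1.2808 − 0.7808) = 0.2653/0.5000 = 0.5305
Terminal stock prices: S_uu = 49.21, S_ud = 30, S_dd = 18.29
Terminal payoffs (K − S): max(-24.21, 0) = 0, max(-5, 0) = 0, max(6.712, 0) = 6.712
Node u (S = 38.42): V_u = e^(−0.045)·[0.5305·0.0000 + 0.4695·0.0000] = 0.0000
Node d (S = 23.42): V_d = e^(−0.045)·[0.5305·0.0000 + 0.4695·6.7124] = 3.0129
Node 0 (S = 30): V_0 = e^(−0.045)·[0.5305·0.0000 + 0.4695·3.0129] = 1.3523

$1.35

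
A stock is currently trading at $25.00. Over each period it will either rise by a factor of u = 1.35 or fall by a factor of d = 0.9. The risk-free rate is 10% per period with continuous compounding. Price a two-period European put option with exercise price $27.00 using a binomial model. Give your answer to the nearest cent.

Risk-neutral probability p = (e^0.1 − 0.9)/(1.35 − 0.9) = 0.2052/0.4500 = 0.4559
Terminal stock prices: S_uu = 45.56, S_ud = 30.38, S_dd = 20.25
Terminal payoffs (K − S): max(-18.56, 0) = 0, max(-3.375, 0) = 0, max(6.75, 0) = 6.75
Node u (S = 33.75): V_u = e^(−0.1)·[0.4559·0.0000 + 0.5441·0.0000] = 0.0000
Node d (S = 22.5): V_d = e^(−0.1)·[0.4559·0.0000 + 0.5441·6.7500] = 3.3230
Node 0 (S = 25): V_0 = e^(−0.1)·[0.4559·0.0000 + 0.5441·3.3230] = 1.6359

$1.64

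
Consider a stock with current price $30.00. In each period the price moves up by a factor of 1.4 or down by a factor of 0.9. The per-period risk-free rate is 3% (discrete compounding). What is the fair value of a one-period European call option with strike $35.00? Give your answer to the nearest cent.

$1.77

Risk-neutral probability p = (1 + 0.03 − 0.9)/(1.4 − 0.9) = 0.1300/0.5000 = 0.2600
Terminal stock prices: S_u = 42, S_d = 27
Terminal payoffs (S − K): max(7, 0) = 7, max(-8, 0) = 0
Node 0 (S = 30): V_0 = 1/1.03·[0.2600·7.0000 + 0.7400·0.0000] = 1.7670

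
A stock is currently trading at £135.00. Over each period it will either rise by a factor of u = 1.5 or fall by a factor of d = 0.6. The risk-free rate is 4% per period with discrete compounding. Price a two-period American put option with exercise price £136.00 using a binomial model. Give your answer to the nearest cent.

£30.38

Risk-neutral probability p = (1 + 0.04 − 0.6)/(1.5 − 0.6) = 0.4400/0.9000 = 0.4889
Terminal stock prices: S_uu = 303.8, S_ud = 121.5, S_dd = 48.6
Terminal payoffs (K − S): max(-167.8, 0) = 0, max(14.5, 0) = 14.5, max(87.4, 0) = 87.4
Node u (S = 202.5): continuation = 1/1.04·[0.4889·0.0000 + 0.5111·14.5000] = 7.1261; exercise value = 0.0000 ≤ continuation, so V_u = 7.1261
Node d (S = 81): continuation = 1/1.04·[0.4889·14.5000 + 0.5111·87.4000] = 49.7692; exercise value = 55.0000 > continuation, so V_d = 55.0000 (exercise)
Node 0 (S = 135): continuation = 1/1.04·[0.4889·7.1261 + 0.5111·55.0000] = 30.3798; exercise value = 1.0000 ≤ continuation, so V_0 = 30.3798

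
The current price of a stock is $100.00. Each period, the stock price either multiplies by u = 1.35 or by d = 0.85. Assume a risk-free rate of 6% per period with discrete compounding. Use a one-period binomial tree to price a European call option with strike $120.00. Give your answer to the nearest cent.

Risk-neutral probability p = (1 + 0.06 − 0.85)/(1.35 − 0.85) = 0.2100/0.5000 = 0.4200
Terminal stock prices: S_u = 135, S_d = 85
Terminal payoffs (S − K): max(15, 0) = 15, max(-35, 0) = 0
Node 0 (S = 100): V_0 = 1/1.06·[0.4200·15.0000 + 0.5800·0.0000] = 5.9434

$5.94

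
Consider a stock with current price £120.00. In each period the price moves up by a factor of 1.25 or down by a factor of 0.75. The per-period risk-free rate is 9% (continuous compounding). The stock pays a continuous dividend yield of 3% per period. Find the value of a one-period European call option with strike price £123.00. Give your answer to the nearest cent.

£15.39

Per-period risk-free factor R = e^0.09 = 1.0942; dividend-adjusted growth = e^(0.09−0.03) = 1.0618.
Risk-neutral probability p = (1.0618 − 0.75)/(1.25 − 0.75) = 0.3118/0.5000 = 0.6237
Terminal stock prices: S_u = 150, S_d = 90
Terminal payoffs (S − K): max(27, 0) = 27, max(-33, 0) = 0
Node 0 (S = 120): V_0 = e^(−0.09)·[0.6237·27.0000 + 0.3763·0.0000] = 15.3898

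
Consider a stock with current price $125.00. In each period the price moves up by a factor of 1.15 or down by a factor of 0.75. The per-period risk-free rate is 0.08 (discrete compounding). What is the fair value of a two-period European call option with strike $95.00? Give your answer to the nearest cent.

$44.20

Risk-neutral probability p = (1 + 0.08 − 0.75)/(1.15 − 0.75) = 0.3300/0.4000 = 0.8250
Terminal stock prices: S_uu = 165.3, S_ud = 107.8, S_dd = 70.31
Terminal payoffs (S − K): max(70.31, 0) = 70.31, max(12.81, 0) = 12.81, max(-24.69, 0) = 0
Node u (S = 143.8): V_u = 1/1.08·[0.8250·70.3125 + 0.1750·12.8125] = 55.7870
Node d (S = 93.75): V_d = 1/1.08·[0.8250·12.8125 + 0.1750·0.0000] = 9.7873
Node 0 (S = 125): V_0 = 1/1.08·[0.8250·55.7870 + 0.1750·9.7873] = 44.2010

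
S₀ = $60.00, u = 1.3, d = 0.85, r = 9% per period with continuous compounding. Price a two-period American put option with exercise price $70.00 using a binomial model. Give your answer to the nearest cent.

Risk-neutral probability p = (e^0.09 − 0.85)/(1.3 − 0.85) = 0.2442/0.4500 = 0.5426
Terminal stock prices: S_uu = 101.4, S_ud = 66.3, S_dd = 43.35
Terminal payoffs (K − S): max(-31.4, 0) = 0, max(3.7, 0) = 3.7, max(26.65, 0) = 26.65
Node u (S = 78): continuation = e^(−0.09)·[0.5426·0.0000 + 0.4574·3.7000] = 1.5467; exercise value = 0.0000 ≤ continuation, so V_u = 1.5467
Node d (S = 51): continuation = e^(−0.09)·[0.5426·3.7000 + 0.4574·26.6500] = 12.9752; exercise value = 19.0000 > continuation, so V_d = 19.0000 (exercise)
Node 0 (S = 60): continuation = e^(−0.09)·[0.5426·1.5467 + 0.4574·19.0000] = 8.7095; exercise value = 10.0000 > continuation, so V_0 = 10.0000 (exercise)

$10.00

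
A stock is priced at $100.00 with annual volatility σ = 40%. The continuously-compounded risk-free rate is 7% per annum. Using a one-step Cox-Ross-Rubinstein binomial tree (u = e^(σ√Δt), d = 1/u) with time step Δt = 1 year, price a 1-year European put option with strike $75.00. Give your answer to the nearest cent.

$3.79

CRR parameters: u = e^(σ√Δt) = e^(0.4·√1) = 1.4918, d = 1/u = 0.6703
Per-period rate: rΔt = 0.07·1 = 0.07, so R = e^0.07 = 1.0725
Risk-neutral probability p = (e^0.07 − 0.6703)/(1.4918 − 0.6703) = 0.4022/0.8215 = 0.4896
Terminal stock prices: S_u = 149.2, S_d = 67.03
Terminal payoffs (K − S): max(-74.18, 0) = 0, max(7.968, 0) = 7.968
Node 0 (S = 100): V_0 = e^(−0.07)·[0.4896·0.0000 + 0.5104·7.9680] = 3.7921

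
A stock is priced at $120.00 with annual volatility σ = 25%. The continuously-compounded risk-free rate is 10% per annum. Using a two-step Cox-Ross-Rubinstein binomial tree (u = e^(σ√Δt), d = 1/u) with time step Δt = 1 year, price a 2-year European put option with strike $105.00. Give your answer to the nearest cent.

$3.31

CRR parameters: u = e^(σ√Δt) = e^(0.25·√1) = 1.2840, d = 1/u = 0.7788
Per-period rate: rΔt = 0.1·1 = 0.1, so R = e^0.1 = 1.1052
Risk-neutral probability p = (e^0.1 − 0.7788)/(1.2840 − 0.7788) = 0.3264/0.5052 = 0.6460
Terminal stock prices: S_uu = 197.8, S_ud = 120, S_dd = 72.78
Terminal payoffs (K − S): max(-92.85, 0) = 0, max(-15, 0) = 0, max(32.22, 0) = 32.22
Node u (S = 154.1): V_u = e^(−0.1)·[0.6460·0.0000 + 0.3540·0.0000] = 0.0000
Node d (S = 93.46): V_d = e^(−0.1)·[0.6460·0.0000 + 0.3540·32.2163] = 10.3196
Node 0 (S = 120): V_0 = e^(−0.1)·[0.6460·0.0000 + 0.3540·10.3196] = 3.3056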